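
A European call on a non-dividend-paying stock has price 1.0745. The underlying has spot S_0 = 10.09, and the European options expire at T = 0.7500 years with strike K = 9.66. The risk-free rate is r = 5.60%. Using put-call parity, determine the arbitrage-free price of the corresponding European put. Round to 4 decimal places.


Put-call parity: C - P = S_0 * exp(-qT) - K * exp(-rT).
S_0 * exp(-qT) = 10.0900 * 1.00000000 = 10.09000000
K * exp(-rT) = 9.6600 * 0.95886978 = 9.26268208
P = C - S*exp(-qT) + K*exp(-rT)
P = 1.0745 - 10.09000000 + 9.26268208 = 0.2472

Answer: Put price = 0.2472


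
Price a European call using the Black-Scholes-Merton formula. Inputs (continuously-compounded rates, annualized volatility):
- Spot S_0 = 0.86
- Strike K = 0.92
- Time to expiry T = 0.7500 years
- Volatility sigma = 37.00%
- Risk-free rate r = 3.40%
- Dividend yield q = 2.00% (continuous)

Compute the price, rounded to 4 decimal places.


Answer: Price = 0.0879

Derivation:
d1 = (ln(S/K) + (r - q + 0.5*sigma^2) * T) / (sigma * sqrt(T)) = -0.01748835
d2 = d1 - sigma * sqrt(T) = -0.33791775
exp(-rT) = 0.97482238; exp(-qT) = 0.98511194
C = S_0 * exp(-qT) * N(d1) - K * exp(-rT) * N(d2)
N(d1) = 0.49302351; N(d2) = 0.36771259
C = 0.8600 * 0.98511194 * 0.49302351 - 0.9200 * 0.97482238 * 0.36771259 = 0.0879


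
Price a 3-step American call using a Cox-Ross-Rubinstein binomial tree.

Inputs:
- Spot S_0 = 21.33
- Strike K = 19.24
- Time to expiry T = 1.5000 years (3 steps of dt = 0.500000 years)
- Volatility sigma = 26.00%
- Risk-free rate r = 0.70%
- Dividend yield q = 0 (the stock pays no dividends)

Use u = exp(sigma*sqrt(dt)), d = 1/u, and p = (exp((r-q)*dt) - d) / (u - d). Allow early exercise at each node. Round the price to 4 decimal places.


Answer: Price = V(0,0) = 3.9433

Derivation:
dt = T/N = 0.500000
u = exp(sigma*sqrt(dt)) = 1.201833; d = 1/u = 0.832062
p = (exp((r-q)*dt) - d) / (u - d) = 0.463649
Discount per step: exp(-r*dt) = 0.996506
Stock lattice S(k, i) with i counting down-moves:
  k=0: S(0,0) = 21.3300
  k=1: S(1,0) = 25.6351; S(1,1) = 17.7479
  k=2: S(2,0) = 30.8091; S(2,1) = 21.3300; S(2,2) = 14.7674
  k=3: S(3,0) = 37.0274; S(3,1) = 25.6351; S(3,2) = 17.7479; S(3,3) = 12.2874
Terminal payoffs V(N, i) = max(S_T - K, 0):
  V(3,0) = 17.787387; V(3,1) = 6.395095; V(3,2) = 0.000000; V(3,3) = 0.000000
Backward induction: V(k, i) = exp(-r*dt) * [p * V(k+1, i) + (1-p) * V(k+1, i+1)]; then take max(V_cont, immediate exercise) for American.
  V(2,0) = exp(-r*dt) * [p*17.787387 + (1-p)*6.395095] = 11.636321; exercise = 11.569099; V(2,0) = max -> 11.636321
  V(2,1) = exp(-r*dt) * [p*6.395095 + (1-p)*0.000000] = 2.954720; exercise = 2.090000; V(2,1) = max -> 2.954720
  V(2,2) = exp(-r*dt) * [p*0.000000 + (1-p)*0.000000] = 0.000000; exercise = 0.000000; V(2,2) = max -> 0.000000
  V(1,0) = exp(-r*dt) * [p*11.636321 + (1-p)*2.954720] = 6.955548; exercise = 6.395095; V(1,0) = max -> 6.955548
  V(1,1) = exp(-r*dt) * [p*2.954720 + (1-p)*0.000000] = 1.365166; exercise = 0.000000; V(1,1) = max -> 1.365166
  V(0,0) = exp(-r*dt) * [p*6.955548 + (1-p)*1.365166] = 3.943316; exercise = 2.090000; V(0,0) = max -> 3.943316


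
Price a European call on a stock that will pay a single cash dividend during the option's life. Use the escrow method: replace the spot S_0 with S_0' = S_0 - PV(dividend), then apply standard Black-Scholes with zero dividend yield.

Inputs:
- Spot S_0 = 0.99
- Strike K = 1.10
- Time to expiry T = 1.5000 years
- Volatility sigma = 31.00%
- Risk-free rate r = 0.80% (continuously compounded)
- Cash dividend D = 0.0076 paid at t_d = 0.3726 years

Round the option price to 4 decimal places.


Answer: Price = 0.1090

Derivation:
PV(D) = D * exp(-r * t_d) = 0.0076 * 0.99702364 = 0.00757738
S_0' = S_0 - PV(D) = 0.9900 - 0.00757738 = 0.98242262
d1 = (ln(S_0'/K) + (r + sigma^2/2)*T) / (sigma*sqrt(T)) = -0.07629996
d2 = d1 - sigma*sqrt(T) = -0.45597087
exp(-rT) = 0.98807171
N(d1) = 0.46959023; N(d2) = 0.32420546
C = S_0' * N(d1) - K * exp(-rT) * N(d2) = 0.98242262 * 0.46959023 - 1.1000 * 0.98807171 * 0.32420546 = 0.1090


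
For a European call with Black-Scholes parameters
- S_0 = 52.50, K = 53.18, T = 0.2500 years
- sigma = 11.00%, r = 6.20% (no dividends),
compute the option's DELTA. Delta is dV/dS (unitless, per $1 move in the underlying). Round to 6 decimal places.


Answer: Delta = 0.530025

Derivation:
d1 = 0.0753324324; d2 = 0.0203324324
phi(d1) = 0.3978118911; exp(-qT) = 1.0000000000; exp(-rT) = 0.9846195068
N(d1) = 0.5300248913
Delta = exp(-qT) * N(d1) = 1.0000000000 * 0.5300248913 = 0.530025


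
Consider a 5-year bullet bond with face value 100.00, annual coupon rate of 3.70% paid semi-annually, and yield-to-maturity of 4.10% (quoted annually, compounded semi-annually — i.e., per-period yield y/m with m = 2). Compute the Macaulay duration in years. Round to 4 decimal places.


Coupon per period c = face * coupon_rate / m = 1.850000
Periods per year m = 2; per-period yield y/m = 0.020500
Number of cashflows N = 10
Cashflows (t years, CF_t, discount factor 1/(1+y/m)^(m*t), PV):
  t = 0.5000: CF_t = 1.850000, DF = 0.979912, PV = 1.812837
  t = 1.0000: CF_t = 1.850000, DF = 0.960227, PV = 1.776420
  t = 1.5000: CF_t = 1.850000, DF = 0.940938, PV = 1.740735
  t = 2.0000: CF_t = 1.850000, DF = 0.922036, PV = 1.705767
  t = 2.5000: CF_t = 1.850000, DF = 0.903514, PV = 1.671501
  t = 3.0000: CF_t = 1.850000, DF = 0.885364, PV = 1.637924
  t = 3.5000: CF_t = 1.850000, DF = 0.867579, PV = 1.605021
  t = 4.0000: CF_t = 1.850000, DF = 0.850151, PV = 1.572779
  t = 4.5000: CF_t = 1.850000, DF = 0.833073, PV = 1.541185
  t = 5.0000: CF_t = 101.850000, DF = 0.816338, PV = 83.144005
Price P = sum_t PV_t = 98.208174
Macaulay numerator sum_t t * PV_t:
  t * PV_t at t = 0.5000: 0.906418
  t * PV_t at t = 1.0000: 1.776420
  t * PV_t at t = 1.5000: 2.611103
  t * PV_t at t = 2.0000: 3.411534
  t * PV_t at t = 2.5000: 4.178753
  t * PV_t at t = 3.0000: 4.913771
  t * PV_t at t = 3.5000: 5.617573
  t * PV_t at t = 4.0000: 6.291115
  t * PV_t at t = 4.5000: 6.935330
  t * PV_t at t = 5.0000: 415.720027
Macaulay duration D = (sum_t t * PV_t) / P = 452.362045 / 98.208174 = 4.606155

Answer: Macaulay duration = 4.6062 years


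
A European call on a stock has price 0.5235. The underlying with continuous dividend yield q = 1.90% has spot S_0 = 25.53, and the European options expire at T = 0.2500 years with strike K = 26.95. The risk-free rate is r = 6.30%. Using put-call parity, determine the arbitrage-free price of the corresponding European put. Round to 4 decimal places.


Put-call parity: C - P = S_0 * exp(-qT) - K * exp(-rT).
S_0 * exp(-qT) = 25.5300 * 0.99526126 = 25.40902005
K * exp(-rT) = 26.9500 * 0.98437338 = 26.52886266
P = C - S*exp(-qT) + K*exp(-rT)
P = 0.5235 - 25.40902005 + 26.52886266 = 1.6433

Answer: Put price = 1.6433


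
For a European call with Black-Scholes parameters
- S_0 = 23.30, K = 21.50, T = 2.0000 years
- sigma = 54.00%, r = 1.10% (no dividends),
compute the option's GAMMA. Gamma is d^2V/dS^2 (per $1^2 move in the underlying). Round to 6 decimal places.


d1 = 0.5159266160; d2 = -0.2477487077
phi(d1) = 0.3492285606; exp(-qT) = 1.0000000000; exp(-rT) = 0.9782402351
Gamma = exp(-qT) * phi(d1) / (S * sigma * sqrt(T)) = 1.0000000000 * 0.3492285606 / (23.3000 * 0.5400 * 1.4142135624) = 0.019627

Answer: Gamma = 0.019627


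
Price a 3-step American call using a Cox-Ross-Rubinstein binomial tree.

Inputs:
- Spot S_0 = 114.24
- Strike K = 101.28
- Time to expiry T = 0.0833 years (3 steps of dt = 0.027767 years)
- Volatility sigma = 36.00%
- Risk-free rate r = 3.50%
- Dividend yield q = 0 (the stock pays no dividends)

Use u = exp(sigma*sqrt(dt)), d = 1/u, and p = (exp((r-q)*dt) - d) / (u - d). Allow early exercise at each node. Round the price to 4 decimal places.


dt = T/N = 0.027767
u = exp(sigma*sqrt(dt)) = 1.061824; d = 1/u = 0.941776
p = (exp((r-q)*dt) - d) / (u - d) = 0.493107
Discount per step: exp(-r*dt) = 0.999029
Stock lattice S(k, i) with i counting down-moves:
  k=0: S(0,0) = 114.2400
  k=1: S(1,0) = 121.3028; S(1,1) = 107.5885
  k=2: S(2,0) = 128.8021; S(2,1) = 114.2400; S(2,2) = 101.3242
  k=3: S(3,0) = 136.7652; S(3,1) = 121.3028; S(3,2) = 107.5885; S(3,3) = 95.4247
Terminal payoffs V(N, i) = max(S_T - K, 0):
  V(3,0) = 35.485187; V(3,1) = 20.022751; V(3,2) = 6.308471; V(3,3) = 0.000000
Backward induction: V(k, i) = exp(-r*dt) * [p * V(k+1, i) + (1-p) * V(k+1, i+1)]; then take max(V_cont, immediate exercise) for American.
  V(2,0) = exp(-r*dt) * [p*35.485187 + (1-p)*20.022751] = 27.620528; exercise = 27.522149; V(2,0) = max -> 27.620528
  V(2,1) = exp(-r*dt) * [p*20.022751 + (1-p)*6.308471] = 13.058379; exercise = 12.960000; V(2,1) = max -> 13.058379
  V(2,2) = exp(-r*dt) * [p*6.308471 + (1-p)*0.000000] = 3.107729; exercise = 0.044223; V(2,2) = max -> 3.107729
  V(1,0) = exp(-r*dt) * [p*27.620528 + (1-p)*13.058379] = 20.219415; exercise = 20.022751; V(1,0) = max -> 20.219415
  V(1,1) = exp(-r*dt) * [p*13.058379 + (1-p)*3.107729] = 8.006677; exercise = 6.308471; V(1,1) = max -> 8.006677
  V(0,0) = exp(-r*dt) * [p*20.219415 + (1-p)*8.006677] = 14.015234; exercise = 12.960000; V(0,0) = max -> 14.015234

Answer: Price = V(0,0) = 14.0152


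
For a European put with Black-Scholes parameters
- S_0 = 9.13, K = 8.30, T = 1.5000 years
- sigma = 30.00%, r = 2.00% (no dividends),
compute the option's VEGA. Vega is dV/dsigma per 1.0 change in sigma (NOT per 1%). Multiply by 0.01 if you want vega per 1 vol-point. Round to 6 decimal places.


d1 = 0.5247628419; d2 = 0.1573393805
phi(d1) = 0.3476265341; exp(-qT) = 1.0000000000; exp(-rT) = 0.9704455335
Vega = S * exp(-qT) * phi(d1) * sqrt(T) = 9.1300 * 1.0000000000 * 0.3476265341 * 1.2247448714 = 3.887132

Answer: Vega = 3.887132


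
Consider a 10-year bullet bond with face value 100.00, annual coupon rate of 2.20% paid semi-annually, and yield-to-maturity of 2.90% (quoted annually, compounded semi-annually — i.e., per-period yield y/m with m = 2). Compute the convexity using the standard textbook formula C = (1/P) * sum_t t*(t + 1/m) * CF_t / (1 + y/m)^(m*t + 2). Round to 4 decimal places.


Answer: Convexity = 88.4576

Derivation:
Coupon per period c = face * coupon_rate / m = 1.100000
Periods per year m = 2; per-period yield y/m = 0.014500
Number of cashflows N = 20
Cashflows (t years, CF_t, discount factor 1/(1+y/m)^(m*t), PV):
  t = 0.5000: CF_t = 1.100000, DF = 0.985707, PV = 1.084278
  t = 1.0000: CF_t = 1.100000, DF = 0.971619, PV = 1.068781
  t = 1.5000: CF_t = 1.100000, DF = 0.957732, PV = 1.053505
  t = 2.0000: CF_t = 1.100000, DF = 0.944043, PV = 1.038447
  t = 2.5000: CF_t = 1.100000, DF = 0.930550, PV = 1.023605
  t = 3.0000: CF_t = 1.100000, DF = 0.917250, PV = 1.008975
  t = 3.5000: CF_t = 1.100000, DF = 0.904140, PV = 0.994554
  t = 4.0000: CF_t = 1.100000, DF = 0.891217, PV = 0.980339
  t = 4.5000: CF_t = 1.100000, DF = 0.878479, PV = 0.966327
  t = 5.0000: CF_t = 1.100000, DF = 0.865923, PV = 0.952516
  t = 5.5000: CF_t = 1.100000, DF = 0.853547, PV = 0.938902
  t = 6.0000: CF_t = 1.100000, DF = 0.841347, PV = 0.925482
  t = 6.5000: CF_t = 1.100000, DF = 0.829322, PV = 0.912255
  t = 7.0000: CF_t = 1.100000, DF = 0.817469, PV = 0.899216
  t = 7.5000: CF_t = 1.100000, DF = 0.805785, PV = 0.886364
  t = 8.0000: CF_t = 1.100000, DF = 0.794268, PV = 0.873695
  t = 8.5000: CF_t = 1.100000, DF = 0.782916, PV = 0.861208
  t = 9.0000: CF_t = 1.100000, DF = 0.771726, PV = 0.848898
  t = 9.5000: CF_t = 1.100000, DF = 0.760696, PV = 0.836765
  t = 10.0000: CF_t = 101.100000, DF = 0.749823, PV = 75.807143
Price P = sum_t PV_t = 93.961254
Convexity numerator sum_t t*(t + 1/m) * CF_t / (1+y/m)^(m*t + 2):
  t = 0.5000: term = 0.526752
  t = 1.0000: term = 1.557671
  t = 1.5000: term = 3.070815
  t = 2.0000: term = 5.044875
  t = 2.5000: term = 7.459154
  t = 3.0000: term = 10.293559
  t = 3.5000: term = 13.528581
  t = 4.0000: term = 17.145284
  t = 4.5000: term = 21.125288
  t = 5.0000: term = 25.450760
  t = 5.5000: term = 30.104399
  t = 6.0000: term = 35.069419
  t = 6.5000: term = 40.329544
  t = 7.0000: term = 45.868989
  t = 7.5000: term = 51.672451
  t = 8.0000: term = 57.725097
  t = 8.5000: term = 64.012552
  t = 9.0000: term = 70.520888
  t = 9.5000: term = 77.236611
  t = 10.0000: term = 7733.842520
Convexity = (1/P) * sum = 8311.585211 / 93.961254 = 88.457581


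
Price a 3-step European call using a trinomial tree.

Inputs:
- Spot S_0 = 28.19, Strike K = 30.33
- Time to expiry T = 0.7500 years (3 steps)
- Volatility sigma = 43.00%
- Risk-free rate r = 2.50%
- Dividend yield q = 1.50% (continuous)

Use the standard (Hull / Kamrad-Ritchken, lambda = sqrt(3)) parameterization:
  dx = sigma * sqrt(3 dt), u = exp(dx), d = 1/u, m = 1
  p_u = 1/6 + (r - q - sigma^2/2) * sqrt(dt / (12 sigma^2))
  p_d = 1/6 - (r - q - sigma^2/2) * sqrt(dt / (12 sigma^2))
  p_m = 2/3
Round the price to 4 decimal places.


dt = T/N = 0.250000; dx = sigma*sqrt(3*dt) = 0.372391
u = exp(dx) = 1.451200; d = 1/u = 0.689085
p_u = 0.138991, p_m = 0.666667, p_d = 0.194343
Discount per step: exp(-r*dt) = 0.993769
Stock lattice S(k, j) with j the centered position index:
  k=0: S(0,+0) = 28.1900
  k=1: S(1,-1) = 19.4253; S(1,+0) = 28.1900; S(1,+1) = 40.9093
  k=2: S(2,-2) = 13.3857; S(2,-1) = 19.4253; S(2,+0) = 28.1900; S(2,+1) = 40.9093; S(2,+2) = 59.3676
  k=3: S(3,-3) = 9.2239; S(3,-2) = 13.3857; S(3,-1) = 19.4253; S(3,+0) = 28.1900; S(3,+1) = 40.9093; S(3,+2) = 59.3676; S(3,+3) = 86.1543
Terminal payoffs V(N, j) = max(S_T - K, 0):
  V(3,-3) = 0.000000; V(3,-2) = 0.000000; V(3,-1) = 0.000000; V(3,+0) = 0.000000; V(3,+1) = 10.579333; V(3,+2) = 29.037631; V(3,+3) = 55.824317
Backward induction: V(k, j) = exp(-r*dt) * [p_u * V(k+1, j+1) + p_m * V(k+1, j) + p_d * V(k+1, j-1)]
  V(2,-2) = exp(-r*dt) * [p_u*0.000000 + p_m*0.000000 + p_d*0.000000] = 0.000000
  V(2,-1) = exp(-r*dt) * [p_u*0.000000 + p_m*0.000000 + p_d*0.000000] = 0.000000
  V(2,+0) = exp(-r*dt) * [p_u*10.579333 + p_m*0.000000 + p_d*0.000000] = 1.461268
  V(2,+1) = exp(-r*dt) * [p_u*29.037631 + p_m*10.579333 + p_d*0.000000] = 11.019762
  V(2,+2) = exp(-r*dt) * [p_u*55.824317 + p_m*29.037631 + p_d*10.579333] = 28.991735
  V(1,-1) = exp(-r*dt) * [p_u*1.461268 + p_m*0.000000 + p_d*0.000000] = 0.201837
  V(1,+0) = exp(-r*dt) * [p_u*11.019762 + p_m*1.461268 + p_d*0.000000] = 2.490212
  V(1,+1) = exp(-r*dt) * [p_u*28.991735 + p_m*11.019762 + p_d*1.461268] = 11.587430
  V(0,+0) = exp(-r*dt) * [p_u*11.587430 + p_m*2.490212 + p_d*0.201837] = 3.289290

Answer: Price = V(0,0) = 3.2893


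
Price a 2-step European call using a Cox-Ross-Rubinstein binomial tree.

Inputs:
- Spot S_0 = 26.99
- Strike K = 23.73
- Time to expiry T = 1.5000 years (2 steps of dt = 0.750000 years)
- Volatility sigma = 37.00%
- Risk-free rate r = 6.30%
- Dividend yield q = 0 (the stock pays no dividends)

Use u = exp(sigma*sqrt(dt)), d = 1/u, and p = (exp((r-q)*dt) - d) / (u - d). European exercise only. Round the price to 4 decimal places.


dt = T/N = 0.750000
u = exp(sigma*sqrt(dt)) = 1.377719; d = 1/u = 0.725837
p = (exp((r-q)*dt) - d) / (u - d) = 0.494793
Discount per step: exp(-r*dt) = 0.953849
Stock lattice S(k, i) with i counting down-moves:
  k=0: S(0,0) = 26.9900
  k=1: S(1,0) = 37.1846; S(1,1) = 19.5903
  k=2: S(2,0) = 51.2300; S(2,1) = 26.9900; S(2,2) = 14.2194
Terminal payoffs V(N, i) = max(S_T - K, 0):
  V(2,0) = 27.499996; V(2,1) = 3.260000; V(2,2) = 0.000000
Backward induction: V(k, i) = exp(-r*dt) * [p * V(k+1, i) + (1-p) * V(k+1, i+1)].
  V(1,0) = exp(-r*dt) * [p*27.499996 + (1-p)*3.260000] = 14.549807
  V(1,1) = exp(-r*dt) * [p*3.260000 + (1-p)*0.000000] = 1.538583
  V(0,0) = exp(-r*dt) * [p*14.549807 + (1-p)*1.538583] = 7.608327

Answer: Price = V(0,0) = 7.6083


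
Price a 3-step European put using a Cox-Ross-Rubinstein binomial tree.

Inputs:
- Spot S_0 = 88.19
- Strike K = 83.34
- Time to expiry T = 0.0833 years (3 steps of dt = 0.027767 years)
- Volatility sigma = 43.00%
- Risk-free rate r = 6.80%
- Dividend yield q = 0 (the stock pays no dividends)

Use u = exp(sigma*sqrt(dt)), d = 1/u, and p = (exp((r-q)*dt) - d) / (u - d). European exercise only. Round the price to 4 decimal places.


Answer: Price = V(0,0) = 2.0305

Derivation:
dt = T/N = 0.027767
u = exp(sigma*sqrt(dt)) = 1.074282; d = 1/u = 0.930854
p = (exp((r-q)*dt) - d) / (u - d) = 0.495271
Discount per step: exp(-r*dt) = 0.998114
Stock lattice S(k, i) with i counting down-moves:
  k=0: S(0,0) = 88.1900
  k=1: S(1,0) = 94.7409; S(1,1) = 82.0921
  k=2: S(2,0) = 101.7784; S(2,1) = 88.1900; S(2,2) = 76.4158
  k=3: S(3,0) = 109.3387; S(3,1) = 94.7409; S(3,2) = 82.0921; S(3,3) = 71.1319
Terminal payoffs V(N, i) = max(K - S_T, 0):
  V(3,0) = 0.000000; V(3,1) = 0.000000; V(3,2) = 1.247944; V(3,3) = 12.208051
Backward induction: V(k, i) = exp(-r*dt) * [p * V(k+1, i) + (1-p) * V(k+1, i+1)].
  V(2,0) = exp(-r*dt) * [p*0.000000 + (1-p)*0.000000] = 0.000000
  V(2,1) = exp(-r*dt) * [p*0.000000 + (1-p)*1.247944] = 0.628685
  V(2,2) = exp(-r*dt) * [p*1.247944 + (1-p)*12.208051] = 6.767035
  V(1,0) = exp(-r*dt) * [p*0.000000 + (1-p)*0.628685] = 0.316717
  V(1,1) = exp(-r*dt) * [p*0.628685 + (1-p)*6.767035] = 3.719855
  V(0,0) = exp(-r*dt) * [p*0.316717 + (1-p)*3.719855] = 2.030541


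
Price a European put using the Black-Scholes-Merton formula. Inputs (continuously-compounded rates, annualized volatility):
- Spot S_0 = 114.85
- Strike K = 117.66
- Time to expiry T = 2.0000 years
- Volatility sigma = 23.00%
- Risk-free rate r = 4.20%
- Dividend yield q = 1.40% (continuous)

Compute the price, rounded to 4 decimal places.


d1 = (ln(S/K) + (r - q + 0.5*sigma^2) * T) / (sigma * sqrt(T)) = 0.26048529
d2 = d1 - sigma * sqrt(T) = -0.06478383
exp(-rT) = 0.91943126; exp(-qT) = 0.97238837
P = K * exp(-rT) * N(-d2) - S_0 * exp(-qT) * N(-d1)
N(-d1) = 0.39724473; N(-d2) = 0.52582694
P = 117.6600 * 0.91943126 * 0.52582694 - 114.8500 * 0.97238837 * 0.39724473 = 12.5203

Answer: Price = 12.5203


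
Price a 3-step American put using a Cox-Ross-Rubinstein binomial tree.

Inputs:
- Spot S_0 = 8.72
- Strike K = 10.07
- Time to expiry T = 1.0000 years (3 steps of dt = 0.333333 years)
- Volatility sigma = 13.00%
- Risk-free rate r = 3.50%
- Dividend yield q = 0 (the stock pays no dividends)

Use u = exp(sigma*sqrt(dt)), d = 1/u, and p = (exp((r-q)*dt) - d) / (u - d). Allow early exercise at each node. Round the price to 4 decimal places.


Answer: Price = V(0,0) = 1.3500

Derivation:
dt = T/N = 0.333333
u = exp(sigma*sqrt(dt)) = 1.077944; d = 1/u = 0.927692
p = (exp((r-q)*dt) - d) / (u - d) = 0.559347
Discount per step: exp(-r*dt) = 0.988401
Stock lattice S(k, i) with i counting down-moves:
  k=0: S(0,0) = 8.7200
  k=1: S(1,0) = 9.3997; S(1,1) = 8.0895
  k=2: S(2,0) = 10.1323; S(2,1) = 8.7200; S(2,2) = 7.5045
  k=3: S(3,0) = 10.9221; S(3,1) = 9.3997; S(3,2) = 8.0895; S(3,3) = 6.9619
Terminal payoffs V(N, i) = max(K - S_T, 0):
  V(3,0) = 0.000000; V(3,1) = 0.670328; V(3,2) = 1.980526; V(3,3) = 3.108099
Backward induction: V(k, i) = exp(-r*dt) * [p * V(k+1, i) + (1-p) * V(k+1, i+1)]; then take max(V_cont, immediate exercise) for American.
  V(2,0) = exp(-r*dt) * [p*0.000000 + (1-p)*0.670328] = 0.291956; exercise = 0.000000; V(2,0) = max -> 0.291956
  V(2,1) = exp(-r*dt) * [p*0.670328 + (1-p)*1.980526] = 1.233199; exercise = 1.350000; V(2,1) = max -> 1.350000
  V(2,2) = exp(-r*dt) * [p*1.980526 + (1-p)*3.108099] = 2.448659; exercise = 2.565460; V(2,2) = max -> 2.565460
  V(1,0) = exp(-r*dt) * [p*0.291956 + (1-p)*1.350000] = 0.749392; exercise = 0.670328; V(1,0) = max -> 0.749392
  V(1,1) = exp(-r*dt) * [p*1.350000 + (1-p)*2.565460] = 1.863725; exercise = 1.980526; V(1,1) = max -> 1.980526
  V(0,0) = exp(-r*dt) * [p*0.749392 + (1-p)*1.980526] = 1.276911; exercise = 1.350000; V(0,0) = max -> 1.350000


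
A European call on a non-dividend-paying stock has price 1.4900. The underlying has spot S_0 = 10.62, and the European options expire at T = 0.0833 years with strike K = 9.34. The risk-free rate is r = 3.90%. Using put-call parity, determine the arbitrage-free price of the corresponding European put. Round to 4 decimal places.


Put-call parity: C - P = S_0 * exp(-qT) - K * exp(-rT).
S_0 * exp(-qT) = 10.6200 * 1.00000000 = 10.62000000
K * exp(-rT) = 9.3400 * 0.99675657 = 9.30970638
P = C - S*exp(-qT) + K*exp(-rT)
P = 1.4900 - 10.62000000 + 9.30970638 = 0.1797

Answer: Put price = 0.1797


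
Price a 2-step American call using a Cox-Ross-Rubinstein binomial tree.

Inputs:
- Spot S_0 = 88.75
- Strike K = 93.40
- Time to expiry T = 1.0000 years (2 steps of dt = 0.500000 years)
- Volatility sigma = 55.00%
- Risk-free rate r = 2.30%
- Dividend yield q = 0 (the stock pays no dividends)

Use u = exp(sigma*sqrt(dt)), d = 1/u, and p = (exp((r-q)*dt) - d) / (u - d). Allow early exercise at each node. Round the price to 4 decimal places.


dt = T/N = 0.500000
u = exp(sigma*sqrt(dt)) = 1.475370; d = 1/u = 0.677796
p = (exp((r-q)*dt) - d) / (u - d) = 0.418482
Discount per step: exp(-r*dt) = 0.988566
Stock lattice S(k, i) with i counting down-moves:
  k=0: S(0,0) = 88.7500
  k=1: S(1,0) = 130.9391; S(1,1) = 60.1544
  k=2: S(2,0) = 193.1836; S(2,1) = 88.7500; S(2,2) = 40.7724
Terminal payoffs V(N, i) = max(S_T - K, 0):
  V(2,0) = 99.783572; V(2,1) = 0.000000; V(2,2) = 0.000000
Backward induction: V(k, i) = exp(-r*dt) * [p * V(k+1, i) + (1-p) * V(k+1, i+1)]; then take max(V_cont, immediate exercise) for American.
  V(1,0) = exp(-r*dt) * [p*99.783572 + (1-p)*0.000000] = 41.280165; exercise = 37.539078; V(1,0) = max -> 41.280165
  V(1,1) = exp(-r*dt) * [p*0.000000 + (1-p)*0.000000] = 0.000000; exercise = 0.000000; V(1,1) = max -> 0.000000
  V(0,0) = exp(-r*dt) * [p*41.280165 + (1-p)*0.000000] = 17.077481; exercise = 0.000000; V(0,0) = max -> 17.077481

Answer: Price = V(0,0) = 17.0775


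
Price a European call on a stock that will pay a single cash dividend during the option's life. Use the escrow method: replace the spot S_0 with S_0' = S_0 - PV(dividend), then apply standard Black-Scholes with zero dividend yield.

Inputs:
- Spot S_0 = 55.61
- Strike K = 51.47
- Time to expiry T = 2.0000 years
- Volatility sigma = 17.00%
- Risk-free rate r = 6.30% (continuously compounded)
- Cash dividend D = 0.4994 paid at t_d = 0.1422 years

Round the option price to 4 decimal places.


Answer: Price = 11.1555

Derivation:
PV(D) = D * exp(-r * t_d) = 0.4994 * 0.99108141 = 0.49494606
S_0' = S_0 - PV(D) = 55.6100 - 0.49494606 = 55.11505394
d1 = (ln(S_0'/K) + (r + sigma^2/2)*T) / (sigma*sqrt(T)) = 0.92890445
d2 = d1 - sigma*sqrt(T) = 0.68848815
exp(-rT) = 0.88161485
N(d1) = 0.82353070; N(d2) = 0.75442728
C = S_0' * N(d1) - K * exp(-rT) * N(d2) = 55.11505394 * 0.82353070 - 51.4700 * 0.88161485 * 0.75442728 = 11.1555


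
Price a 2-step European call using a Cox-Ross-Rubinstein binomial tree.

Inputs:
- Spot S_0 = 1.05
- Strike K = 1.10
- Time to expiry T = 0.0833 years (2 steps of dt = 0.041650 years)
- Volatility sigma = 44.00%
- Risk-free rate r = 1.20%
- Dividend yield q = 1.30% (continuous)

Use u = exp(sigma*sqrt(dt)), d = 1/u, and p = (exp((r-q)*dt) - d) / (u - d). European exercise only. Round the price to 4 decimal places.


dt = T/N = 0.041650
u = exp(sigma*sqrt(dt)) = 1.093952; d = 1/u = 0.914117
p = (exp((r-q)*dt) - d) / (u - d) = 0.477334
Discount per step: exp(-r*dt) = 0.999500
Stock lattice S(k, i) with i counting down-moves:
  k=0: S(0,0) = 1.0500
  k=1: S(1,0) = 1.1486; S(1,1) = 0.9598
  k=2: S(2,0) = 1.2566; S(2,1) = 1.0500; S(2,2) = 0.8774
Terminal payoffs V(N, i) = max(S_T - K, 0):
  V(2,0) = 0.156567; V(2,1) = 0.000000; V(2,2) = 0.000000
Backward induction: V(k, i) = exp(-r*dt) * [p * V(k+1, i) + (1-p) * V(k+1, i+1)].
  V(1,0) = exp(-r*dt) * [p*0.156567 + (1-p)*0.000000] = 0.074698
  V(1,1) = exp(-r*dt) * [p*0.000000 + (1-p)*0.000000] = 0.000000
  V(0,0) = exp(-r*dt) * [p*0.074698 + (1-p)*0.000000] = 0.035638

Answer: Price = V(0,0) = 0.0356


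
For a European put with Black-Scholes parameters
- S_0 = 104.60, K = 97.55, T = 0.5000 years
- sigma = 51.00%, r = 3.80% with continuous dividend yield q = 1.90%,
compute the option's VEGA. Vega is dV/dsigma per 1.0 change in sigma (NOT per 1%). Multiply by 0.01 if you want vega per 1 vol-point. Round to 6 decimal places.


d1 = 0.4001489117; d2 = 0.0395244533
phi(d1) = 0.3682482010; exp(-qT) = 0.9905449824; exp(-rT) = 0.9811793622
Vega = S * exp(-qT) * phi(d1) * sqrt(T) = 104.6000 * 0.9905449824 * 0.3682482010 * 0.7071067812 = 26.979353

Answer: Vega = 26.979353


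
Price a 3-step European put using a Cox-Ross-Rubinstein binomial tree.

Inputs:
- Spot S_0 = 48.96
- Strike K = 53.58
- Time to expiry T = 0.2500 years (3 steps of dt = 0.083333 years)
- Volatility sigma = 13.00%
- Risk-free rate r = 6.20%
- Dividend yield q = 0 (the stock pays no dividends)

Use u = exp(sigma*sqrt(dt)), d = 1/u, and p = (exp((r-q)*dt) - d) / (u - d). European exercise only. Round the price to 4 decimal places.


Answer: Price = V(0,0) = 4.0055

Derivation:
dt = T/N = 0.083333
u = exp(sigma*sqrt(dt)) = 1.038241; d = 1/u = 0.963168
p = (exp((r-q)*dt) - d) / (u - d) = 0.559619
Discount per step: exp(-r*dt) = 0.994847
Stock lattice S(k, i) with i counting down-moves:
  k=0: S(0,0) = 48.9600
  k=1: S(1,0) = 50.8323; S(1,1) = 47.1567
  k=2: S(2,0) = 52.7761; S(2,1) = 48.9600; S(2,2) = 45.4198
  k=3: S(3,0) = 54.7943; S(3,1) = 50.8323; S(3,2) = 47.1567; S(3,3) = 43.7469
Terminal payoffs V(N, i) = max(K - S_T, 0):
  V(3,0) = 0.000000; V(3,1) = 2.747729; V(3,2) = 6.423311; V(3,3) = 9.833118
Backward induction: V(k, i) = exp(-r*dt) * [p * V(k+1, i) + (1-p) * V(k+1, i+1)].
  V(2,0) = exp(-r*dt) * [p*0.000000 + (1-p)*2.747729] = 1.203812
  V(2,1) = exp(-r*dt) * [p*2.747729 + (1-p)*6.423311] = 4.343884
  V(2,2) = exp(-r*dt) * [p*6.423311 + (1-p)*9.833118] = 7.884085
  V(1,0) = exp(-r*dt) * [p*1.203812 + (1-p)*4.343884] = 2.573310
  V(1,1) = exp(-r*dt) * [p*4.343884 + (1-p)*7.884085] = 5.872501
  V(0,0) = exp(-r*dt) * [p*2.573310 + (1-p)*5.872501] = 4.005463


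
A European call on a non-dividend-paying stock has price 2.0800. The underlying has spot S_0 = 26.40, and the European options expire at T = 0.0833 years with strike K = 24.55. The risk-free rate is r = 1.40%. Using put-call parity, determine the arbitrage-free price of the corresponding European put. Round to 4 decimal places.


Answer: Put price = 0.2014

Derivation:
Put-call parity: C - P = S_0 * exp(-qT) - K * exp(-rT).
S_0 * exp(-qT) = 26.4000 * 1.00000000 = 26.40000000
K * exp(-rT) = 24.5500 * 0.99883448 = 24.52138648
P = C - S*exp(-qT) + K*exp(-rT)
P = 2.0800 - 26.40000000 + 24.52138648 = 0.2014


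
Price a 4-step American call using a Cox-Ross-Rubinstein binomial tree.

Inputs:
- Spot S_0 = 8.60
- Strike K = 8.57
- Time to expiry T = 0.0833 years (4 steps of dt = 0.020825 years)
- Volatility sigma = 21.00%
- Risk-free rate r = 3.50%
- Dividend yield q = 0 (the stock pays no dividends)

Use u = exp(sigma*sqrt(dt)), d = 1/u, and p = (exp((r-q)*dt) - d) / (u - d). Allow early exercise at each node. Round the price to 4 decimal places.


Answer: Price = V(0,0) = 0.2287

Derivation:
dt = T/N = 0.020825
u = exp(sigma*sqrt(dt)) = 1.030769; d = 1/u = 0.970150
p = (exp((r-q)*dt) - d) / (u - d) = 0.504453
Discount per step: exp(-r*dt) = 0.999271
Stock lattice S(k, i) with i counting down-moves:
  k=0: S(0,0) = 8.6000
  k=1: S(1,0) = 8.8646; S(1,1) = 8.3433
  k=2: S(2,0) = 9.1374; S(2,1) = 8.6000; S(2,2) = 8.0942
  k=3: S(3,0) = 9.4185; S(3,1) = 8.8646; S(3,2) = 8.3433; S(3,3) = 7.8526
  k=4: S(4,0) = 9.7083; S(4,1) = 9.1374; S(4,2) = 8.6000; S(4,3) = 8.0942; S(4,4) = 7.6182
Terminal payoffs V(N, i) = max(S_T - K, 0):
  V(4,0) = 1.138303; V(4,1) = 0.567363; V(4,2) = 0.030000; V(4,3) = 0.000000; V(4,4) = 0.000000
Backward induction: V(k, i) = exp(-r*dt) * [p * V(k+1, i) + (1-p) * V(k+1, i+1)]; then take max(V_cont, immediate exercise) for American.
  V(3,0) = exp(-r*dt) * [p*1.138303 + (1-p)*0.567363] = 0.854752; exercise = 0.848508; V(3,0) = max -> 0.854752
  V(3,1) = exp(-r*dt) * [p*0.567363 + (1-p)*0.030000] = 0.300855; exercise = 0.294611; V(3,1) = max -> 0.300855
  V(3,2) = exp(-r*dt) * [p*0.030000 + (1-p)*0.000000] = 0.015123; exercise = 0.000000; V(3,2) = max -> 0.015123
  V(3,3) = exp(-r*dt) * [p*0.000000 + (1-p)*0.000000] = 0.000000; exercise = 0.000000; V(3,3) = max -> 0.000000
  V(2,0) = exp(-r*dt) * [p*0.854752 + (1-p)*0.300855] = 0.579847; exercise = 0.567363; V(2,0) = max -> 0.579847
  V(2,1) = exp(-r*dt) * [p*0.300855 + (1-p)*0.015123] = 0.159145; exercise = 0.030000; V(2,1) = max -> 0.159145
  V(2,2) = exp(-r*dt) * [p*0.015123 + (1-p)*0.000000] = 0.007623; exercise = 0.000000; V(2,2) = max -> 0.007623
  V(1,0) = exp(-r*dt) * [p*0.579847 + (1-p)*0.159145] = 0.371099; exercise = 0.294611; V(1,0) = max -> 0.371099
  V(1,1) = exp(-r*dt) * [p*0.159145 + (1-p)*0.007623] = 0.083997; exercise = 0.000000; V(1,1) = max -> 0.083997
  V(0,0) = exp(-r*dt) * [p*0.371099 + (1-p)*0.083997] = 0.228660; exercise = 0.030000; V(0,0) = max -> 0.228660


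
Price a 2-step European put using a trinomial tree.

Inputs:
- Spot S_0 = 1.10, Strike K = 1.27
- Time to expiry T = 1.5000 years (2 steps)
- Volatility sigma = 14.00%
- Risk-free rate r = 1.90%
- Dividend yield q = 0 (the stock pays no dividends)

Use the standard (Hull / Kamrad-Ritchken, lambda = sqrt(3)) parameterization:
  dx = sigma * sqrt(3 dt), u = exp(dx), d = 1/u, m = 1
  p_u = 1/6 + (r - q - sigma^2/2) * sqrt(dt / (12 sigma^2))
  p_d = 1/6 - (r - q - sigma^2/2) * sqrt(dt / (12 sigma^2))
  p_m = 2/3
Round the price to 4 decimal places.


dt = T/N = 0.750000; dx = sigma*sqrt(3*dt) = 0.210000
u = exp(dx) = 1.233678; d = 1/u = 0.810584
p_u = 0.183095, p_m = 0.666667, p_d = 0.150238
Discount per step: exp(-r*dt) = 0.985851
Stock lattice S(k, j) with j the centered position index:
  k=0: S(0,+0) = 1.1000
  k=1: S(1,-1) = 0.8916; S(1,+0) = 1.1000; S(1,+1) = 1.3570
  k=2: S(2,-2) = 0.7228; S(2,-1) = 0.8916; S(2,+0) = 1.1000; S(2,+1) = 1.3570; S(2,+2) = 1.6742
Terminal payoffs V(N, j) = max(K - S_T, 0):
  V(2,-2) = 0.547248; V(2,-1) = 0.378357; V(2,+0) = 0.170000; V(2,+1) = 0.000000; V(2,+2) = 0.000000
Backward induction: V(k, j) = exp(-r*dt) * [p_u * V(k+1, j+1) + p_m * V(k+1, j) + p_d * V(k+1, j-1)]
  V(1,-1) = exp(-r*dt) * [p_u*0.170000 + p_m*0.378357 + p_d*0.547248] = 0.360409
  V(1,+0) = exp(-r*dt) * [p_u*0.000000 + p_m*0.170000 + p_d*0.378357] = 0.167769
  V(1,+1) = exp(-r*dt) * [p_u*0.000000 + p_m*0.000000 + p_d*0.170000] = 0.025179
  V(0,+0) = exp(-r*dt) * [p_u*0.025179 + p_m*0.167769 + p_d*0.360409] = 0.168190

Answer: Price = V(0,0) = 0.1682


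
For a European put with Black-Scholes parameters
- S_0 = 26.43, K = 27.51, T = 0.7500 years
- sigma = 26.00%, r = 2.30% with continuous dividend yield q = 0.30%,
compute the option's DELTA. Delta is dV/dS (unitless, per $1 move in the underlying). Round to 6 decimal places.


Answer: Delta = -0.498346

Derivation:
d1 = 0.0013330293; d2 = -0.2238335757
phi(d1) = 0.3989419259; exp(-qT) = 0.9977525294; exp(-rT) = 0.9828979294
N(-d1) = 0.4994681984
Delta = -exp(-qT) * N(-d1) = -0.9977525294 * 0.4994681984 = -0.498346


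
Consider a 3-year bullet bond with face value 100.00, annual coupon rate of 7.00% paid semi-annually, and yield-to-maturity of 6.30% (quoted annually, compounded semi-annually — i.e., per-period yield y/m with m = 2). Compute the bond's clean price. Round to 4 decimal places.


Coupon per period c = face * coupon_rate / m = 3.500000
Periods per year m = 2; per-period yield y/m = 0.031500
Number of cashflows N = 6
Cashflows (t years, CF_t, discount factor 1/(1+y/m)^(m*t), PV):
  t = 0.5000: CF_t = 3.500000, DF = 0.969462, PV = 3.393117
  t = 1.0000: CF_t = 3.500000, DF = 0.939856, PV = 3.289498
  t = 1.5000: CF_t = 3.500000, DF = 0.911155, PV = 3.189043
  t = 2.0000: CF_t = 3.500000, DF = 0.883330, PV = 3.091656
  t = 2.5000: CF_t = 3.500000, DF = 0.856355, PV = 2.997243
  t = 3.0000: CF_t = 103.500000, DF = 0.830204, PV = 85.926071
Price P = sum_t PV_t = 101.886627

Answer: Price = 101.8866


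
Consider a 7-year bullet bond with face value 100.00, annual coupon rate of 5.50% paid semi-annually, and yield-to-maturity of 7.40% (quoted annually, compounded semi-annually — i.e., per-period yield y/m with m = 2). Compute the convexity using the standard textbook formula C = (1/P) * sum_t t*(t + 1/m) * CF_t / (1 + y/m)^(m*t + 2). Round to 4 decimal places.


Answer: Convexity = 38.1322

Derivation:
Coupon per period c = face * coupon_rate / m = 2.750000
Periods per year m = 2; per-period yield y/m = 0.037000
Number of cashflows N = 14
Cashflows (t years, CF_t, discount factor 1/(1+y/m)^(m*t), PV):
  t = 0.5000: CF_t = 2.750000, DF = 0.964320, PV = 2.651880
  t = 1.0000: CF_t = 2.750000, DF = 0.929913, PV = 2.557262
  t = 1.5000: CF_t = 2.750000, DF = 0.896734, PV = 2.466019
  t = 2.0000: CF_t = 2.750000, DF = 0.864739, PV = 2.378032
  t = 2.5000: CF_t = 2.750000, DF = 0.833885, PV = 2.293184
  t = 3.0000: CF_t = 2.750000, DF = 0.804132, PV = 2.211364
  t = 3.5000: CF_t = 2.750000, DF = 0.775441, PV = 2.132462
  t = 4.0000: CF_t = 2.750000, DF = 0.747773, PV = 2.056377
  t = 4.5000: CF_t = 2.750000, DF = 0.721093, PV = 1.983005
  t = 5.0000: CF_t = 2.750000, DF = 0.695364, PV = 1.912252
  t = 5.5000: CF_t = 2.750000, DF = 0.670554, PV = 1.844023
  t = 6.0000: CF_t = 2.750000, DF = 0.646629, PV = 1.778229
  t = 6.5000: CF_t = 2.750000, DF = 0.623557, PV = 1.714782
  t = 7.0000: CF_t = 102.750000, DF = 0.601309, PV = 61.784458
Price P = sum_t PV_t = 89.763329
Convexity numerator sum_t t*(t + 1/m) * CF_t / (1+y/m)^(m*t + 2):
  t = 0.5000: term = 1.233010
  t = 1.0000: term = 3.567048
  t = 1.5000: term = 6.879552
  t = 2.0000: term = 11.056818
  t = 2.5000: term = 15.993469
  t = 3.0000: term = 21.591954
  t = 3.5000: term = 27.762075
  t = 4.0000: term = 34.420536
  t = 4.5000: term = 41.490521
  t = 5.0000: term = 48.901289
  t = 5.5000: term = 56.587799
  t = 6.0000: term = 64.490347
  t = 6.5000: term = 72.554231
  t = 7.0000: term = 3016.345128
Convexity = (1/P) * sum = 3422.873777 / 89.763329 = 38.132206


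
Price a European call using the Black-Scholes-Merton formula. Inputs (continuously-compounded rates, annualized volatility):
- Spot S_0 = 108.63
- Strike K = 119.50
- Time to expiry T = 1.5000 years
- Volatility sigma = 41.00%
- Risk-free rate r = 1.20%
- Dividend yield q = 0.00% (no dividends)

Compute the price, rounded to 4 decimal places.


d1 = (ln(S/K) + (r - q + 0.5*sigma^2) * T) / (sigma * sqrt(T)) = 0.09699629
d2 = d1 - sigma * sqrt(T) = -0.40514911
exp(-rT) = 0.98216103; exp(-qT) = 1.00000000
C = S_0 * exp(-qT) * N(d1) - K * exp(-rT) * N(d2)
N(d1) = 0.53863533; N(d2) = 0.34268396
C = 108.6300 * 1.00000000 * 0.53863533 - 119.5000 * 0.98216103 * 0.34268396 = 18.2917

Answer: Price = 18.2917


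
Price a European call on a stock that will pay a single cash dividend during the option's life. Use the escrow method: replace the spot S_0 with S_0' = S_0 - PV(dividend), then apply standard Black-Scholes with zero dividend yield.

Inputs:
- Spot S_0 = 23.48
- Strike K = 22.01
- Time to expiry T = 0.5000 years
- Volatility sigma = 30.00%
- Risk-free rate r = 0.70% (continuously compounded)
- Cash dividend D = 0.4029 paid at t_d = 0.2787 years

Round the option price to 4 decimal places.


PV(D) = D * exp(-r * t_d) = 0.4029 * 0.99805100 = 0.40211475
S_0' = S_0 - PV(D) = 23.4800 - 0.40211475 = 23.07788525
d1 = (ln(S_0'/K) + (r + sigma^2/2)*T) / (sigma*sqrt(T)) = 0.34590681
d2 = d1 - sigma*sqrt(T) = 0.13377477
exp(-rT) = 0.99650612
N(d1) = 0.63529362; N(d2) = 0.55320966
C = S_0' * N(d1) - K * exp(-rT) * N(d2) = 23.07788525 * 0.63529362 - 22.0100 * 0.99650612 * 0.55320966 = 2.5276

Answer: Price = 2.5276


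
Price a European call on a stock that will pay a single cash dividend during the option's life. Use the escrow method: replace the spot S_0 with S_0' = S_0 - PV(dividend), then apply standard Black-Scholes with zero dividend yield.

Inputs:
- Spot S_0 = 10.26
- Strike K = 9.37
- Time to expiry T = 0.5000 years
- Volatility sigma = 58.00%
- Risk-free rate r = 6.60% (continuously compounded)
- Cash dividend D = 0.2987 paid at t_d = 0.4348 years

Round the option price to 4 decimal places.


PV(D) = D * exp(-r * t_d) = 0.2987 * 0.97171104 = 0.29025009
S_0' = S_0 - PV(D) = 10.2600 - 0.29025009 = 9.96974991
d1 = (ln(S_0'/K) + (r + sigma^2/2)*T) / (sigma*sqrt(T)) = 0.43680279
d2 = d1 - sigma*sqrt(T) = 0.02668085
exp(-rT) = 0.96753856
N(d1) = 0.66887281; N(d2) = 0.51064286
C = S_0' * N(d1) - K * exp(-rT) * N(d2) = 9.96974991 * 0.66887281 - 9.3700 * 0.96753856 * 0.51064286 = 2.0391

Answer: Price = 2.0391


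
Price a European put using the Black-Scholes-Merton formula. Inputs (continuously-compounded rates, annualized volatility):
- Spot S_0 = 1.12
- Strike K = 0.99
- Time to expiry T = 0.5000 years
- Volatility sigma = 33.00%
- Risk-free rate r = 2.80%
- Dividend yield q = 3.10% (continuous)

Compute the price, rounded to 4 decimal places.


Answer: Price = 0.0461

Derivation:
d1 = (ln(S/K) + (r - q + 0.5*sigma^2) * T) / (sigma * sqrt(T)) = 0.63898463
d2 = d1 - sigma * sqrt(T) = 0.40563940
exp(-rT) = 0.98609754; exp(-qT) = 0.98461951
P = K * exp(-rT) * N(-d2) - S_0 * exp(-qT) * N(-d1)
N(-d1) = 0.26141646; N(-d2) = 0.34250379
P = 0.9900 * 0.98609754 * 0.34250379 - 1.1200 * 0.98461951 * 0.26141646 = 0.0461


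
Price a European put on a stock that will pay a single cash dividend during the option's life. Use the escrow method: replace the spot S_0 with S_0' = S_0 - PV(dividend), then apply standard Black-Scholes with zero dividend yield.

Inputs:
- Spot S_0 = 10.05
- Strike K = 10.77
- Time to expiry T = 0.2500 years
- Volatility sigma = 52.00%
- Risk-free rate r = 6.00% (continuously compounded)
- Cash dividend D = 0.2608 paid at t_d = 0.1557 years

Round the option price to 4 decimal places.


PV(D) = D * exp(-r * t_d) = 0.2608 * 0.99070150 = 0.25837495
S_0' = S_0 - PV(D) = 10.0500 - 0.25837495 = 9.79162505
d1 = (ln(S_0'/K) + (r + sigma^2/2)*T) / (sigma*sqrt(T)) = -0.17860407
d2 = d1 - sigma*sqrt(T) = -0.43860407
exp(-rT) = 0.98511194
N(-d1) = 0.57087570; N(-d2) = 0.66952578
P = K * exp(-rT) * N(-d2) - S_0' * N(-d1) = 10.7700 * 0.98511194 * 0.66952578 - 9.79162505 * 0.57087570 = 1.5136

Answer: Price = 1.5136


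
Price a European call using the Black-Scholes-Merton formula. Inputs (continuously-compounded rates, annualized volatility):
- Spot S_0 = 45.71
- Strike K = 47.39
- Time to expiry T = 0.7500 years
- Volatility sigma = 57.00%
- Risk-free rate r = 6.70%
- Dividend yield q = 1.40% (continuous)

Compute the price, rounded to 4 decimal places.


d1 = (ln(S/K) + (r - q + 0.5*sigma^2) * T) / (sigma * sqrt(T)) = 0.25422324
d2 = d1 - sigma * sqrt(T) = -0.23941124
exp(-rT) = 0.95099165; exp(-qT) = 0.98955493
C = S_0 * exp(-qT) * N(d1) - K * exp(-rT) * N(d2)
N(d1) = 0.60033845; N(d2) = 0.40539336
C = 45.7100 * 0.98955493 * 0.60033845 - 47.3900 * 0.95099165 * 0.40539336 = 8.8848

Answer: Price = 8.8848


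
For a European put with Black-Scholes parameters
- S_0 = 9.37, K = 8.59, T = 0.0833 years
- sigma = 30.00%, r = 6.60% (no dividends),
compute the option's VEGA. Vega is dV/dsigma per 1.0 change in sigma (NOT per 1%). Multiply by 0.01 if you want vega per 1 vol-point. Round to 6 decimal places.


Answer: Vega = 0.582292

Derivation:
d1 = 1.1105898018; d2 = 1.0240045837
phi(d1) = 0.2153171143; exp(-qT) = 1.0000000000; exp(-rT) = 0.9945172852
Vega = S * exp(-qT) * phi(d1) * sqrt(T) = 9.3700 * 1.0000000000 * 0.2153171143 * 0.2886173938 = 0.582292


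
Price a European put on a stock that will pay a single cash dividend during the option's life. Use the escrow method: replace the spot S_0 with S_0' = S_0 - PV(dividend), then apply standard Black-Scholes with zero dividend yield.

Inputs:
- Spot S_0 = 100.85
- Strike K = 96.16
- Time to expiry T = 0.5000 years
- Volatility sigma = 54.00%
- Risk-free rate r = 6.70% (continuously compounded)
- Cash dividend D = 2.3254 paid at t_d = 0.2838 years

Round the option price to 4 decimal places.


PV(D) = D * exp(-r * t_d) = 2.3254 * 0.98116504 = 2.28160118
S_0' = S_0 - PV(D) = 100.8500 - 2.28160118 = 98.56839882
d1 = (ln(S_0'/K) + (r + sigma^2/2)*T) / (sigma*sqrt(T)) = 0.34343716
d2 = d1 - sigma*sqrt(T) = -0.03840051
exp(-rT) = 0.96705491
N(-d1) = 0.36563481; N(-d2) = 0.51531582
P = K * exp(-rT) * N(-d2) - S_0' * N(-d1) = 96.1600 * 0.96705491 * 0.51531582 - 98.56839882 * 0.36563481 = 11.8802

Answer: Price = 11.8802


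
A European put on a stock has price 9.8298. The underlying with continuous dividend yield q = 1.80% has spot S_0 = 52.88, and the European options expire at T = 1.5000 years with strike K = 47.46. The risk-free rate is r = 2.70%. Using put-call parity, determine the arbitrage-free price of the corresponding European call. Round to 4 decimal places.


Answer: Call price = 15.7249

Derivation:
Put-call parity: C - P = S_0 * exp(-qT) - K * exp(-rT).
S_0 * exp(-qT) = 52.8800 * 0.97336124 = 51.47134245
K * exp(-rT) = 47.4600 * 0.96030916 = 45.57627295
C = P + S*exp(-qT) - K*exp(-rT)
C = 9.8298 + 51.47134245 - 45.57627295 = 15.7249
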